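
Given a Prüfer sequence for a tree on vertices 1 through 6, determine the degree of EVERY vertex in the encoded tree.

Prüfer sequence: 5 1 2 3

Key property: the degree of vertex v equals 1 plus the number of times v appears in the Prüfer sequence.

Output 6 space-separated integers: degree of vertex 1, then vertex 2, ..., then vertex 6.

p_1 = 5: count[5] becomes 1
p_2 = 1: count[1] becomes 1
p_3 = 2: count[2] becomes 1
p_4 = 3: count[3] becomes 1
Degrees (1 + count): deg[1]=1+1=2, deg[2]=1+1=2, deg[3]=1+1=2, deg[4]=1+0=1, deg[5]=1+1=2, deg[6]=1+0=1

Answer: 2 2 2 1 2 1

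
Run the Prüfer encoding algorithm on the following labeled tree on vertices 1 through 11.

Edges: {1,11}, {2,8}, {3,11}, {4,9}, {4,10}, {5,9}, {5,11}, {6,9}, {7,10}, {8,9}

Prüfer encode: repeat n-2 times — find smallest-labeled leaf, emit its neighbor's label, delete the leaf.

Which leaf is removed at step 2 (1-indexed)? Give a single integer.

Answer: 2

Derivation:
Step 1: current leaves = {1,2,3,6,7}. Remove leaf 1 (neighbor: 11).
Step 2: current leaves = {2,3,6,7}. Remove leaf 2 (neighbor: 8).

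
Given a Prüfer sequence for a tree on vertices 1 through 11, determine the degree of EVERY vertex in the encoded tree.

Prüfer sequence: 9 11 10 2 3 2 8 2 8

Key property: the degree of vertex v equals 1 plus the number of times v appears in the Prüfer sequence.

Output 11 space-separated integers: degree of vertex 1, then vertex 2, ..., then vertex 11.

Answer: 1 4 2 1 1 1 1 3 2 2 2

Derivation:
p_1 = 9: count[9] becomes 1
p_2 = 11: count[11] becomes 1
p_3 = 10: count[10] becomes 1
p_4 = 2: count[2] becomes 1
p_5 = 3: count[3] becomes 1
p_6 = 2: count[2] becomes 2
p_7 = 8: count[8] becomes 1
p_8 = 2: count[2] becomes 3
p_9 = 8: count[8] becomes 2
Degrees (1 + count): deg[1]=1+0=1, deg[2]=1+3=4, deg[3]=1+1=2, deg[4]=1+0=1, deg[5]=1+0=1, deg[6]=1+0=1, deg[7]=1+0=1, deg[8]=1+2=3, deg[9]=1+1=2, deg[10]=1+1=2, deg[11]=1+1=2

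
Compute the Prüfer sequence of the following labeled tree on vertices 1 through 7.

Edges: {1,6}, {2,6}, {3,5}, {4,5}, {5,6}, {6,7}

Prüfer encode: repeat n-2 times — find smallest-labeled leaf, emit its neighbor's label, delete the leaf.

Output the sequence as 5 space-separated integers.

Answer: 6 6 5 5 6

Derivation:
Step 1: leaves = {1,2,3,4,7}. Remove smallest leaf 1, emit neighbor 6.
Step 2: leaves = {2,3,4,7}. Remove smallest leaf 2, emit neighbor 6.
Step 3: leaves = {3,4,7}. Remove smallest leaf 3, emit neighbor 5.
Step 4: leaves = {4,7}. Remove smallest leaf 4, emit neighbor 5.
Step 5: leaves = {5,7}. Remove smallest leaf 5, emit neighbor 6.
Done: 2 vertices remain (6, 7). Sequence = [6 6 5 5 6]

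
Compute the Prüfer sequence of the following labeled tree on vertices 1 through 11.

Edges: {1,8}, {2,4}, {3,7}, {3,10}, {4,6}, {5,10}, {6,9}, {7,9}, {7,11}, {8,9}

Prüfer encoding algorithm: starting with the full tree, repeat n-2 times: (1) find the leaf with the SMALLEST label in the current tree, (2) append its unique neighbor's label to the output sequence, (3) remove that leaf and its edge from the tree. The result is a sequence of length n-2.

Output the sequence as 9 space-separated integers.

Step 1: leaves = {1,2,5,11}. Remove smallest leaf 1, emit neighbor 8.
Step 2: leaves = {2,5,8,11}. Remove smallest leaf 2, emit neighbor 4.
Step 3: leaves = {4,5,8,11}. Remove smallest leaf 4, emit neighbor 6.
Step 4: leaves = {5,6,8,11}. Remove smallest leaf 5, emit neighbor 10.
Step 5: leaves = {6,8,10,11}. Remove smallest leaf 6, emit neighbor 9.
Step 6: leaves = {8,10,11}. Remove smallest leaf 8, emit neighbor 9.
Step 7: leaves = {9,10,11}. Remove smallest leaf 9, emit neighbor 7.
Step 8: leaves = {10,11}. Remove smallest leaf 10, emit neighbor 3.
Step 9: leaves = {3,11}. Remove smallest leaf 3, emit neighbor 7.
Done: 2 vertices remain (7, 11). Sequence = [8 4 6 10 9 9 7 3 7]

Answer: 8 4 6 10 9 9 7 3 7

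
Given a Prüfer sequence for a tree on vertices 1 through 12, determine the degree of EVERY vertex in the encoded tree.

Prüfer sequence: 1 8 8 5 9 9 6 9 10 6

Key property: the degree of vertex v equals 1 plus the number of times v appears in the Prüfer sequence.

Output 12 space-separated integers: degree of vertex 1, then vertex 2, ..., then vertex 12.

p_1 = 1: count[1] becomes 1
p_2 = 8: count[8] becomes 1
p_3 = 8: count[8] becomes 2
p_4 = 5: count[5] becomes 1
p_5 = 9: count[9] becomes 1
p_6 = 9: count[9] becomes 2
p_7 = 6: count[6] becomes 1
p_8 = 9: count[9] becomes 3
p_9 = 10: count[10] becomes 1
p_10 = 6: count[6] becomes 2
Degrees (1 + count): deg[1]=1+1=2, deg[2]=1+0=1, deg[3]=1+0=1, deg[4]=1+0=1, deg[5]=1+1=2, deg[6]=1+2=3, deg[7]=1+0=1, deg[8]=1+2=3, deg[9]=1+3=4, deg[10]=1+1=2, deg[11]=1+0=1, deg[12]=1+0=1

Answer: 2 1 1 1 2 3 1 3 4 2 1 1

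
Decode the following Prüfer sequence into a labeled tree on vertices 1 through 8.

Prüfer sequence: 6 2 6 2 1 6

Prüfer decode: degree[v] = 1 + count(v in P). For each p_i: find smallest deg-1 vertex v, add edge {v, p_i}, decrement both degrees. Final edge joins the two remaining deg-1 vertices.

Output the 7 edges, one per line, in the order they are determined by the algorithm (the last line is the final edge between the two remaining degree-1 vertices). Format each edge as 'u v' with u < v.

Initial degrees: {1:2, 2:3, 3:1, 4:1, 5:1, 6:4, 7:1, 8:1}
Step 1: smallest deg-1 vertex = 3, p_1 = 6. Add edge {3,6}. Now deg[3]=0, deg[6]=3.
Step 2: smallest deg-1 vertex = 4, p_2 = 2. Add edge {2,4}. Now deg[4]=0, deg[2]=2.
Step 3: smallest deg-1 vertex = 5, p_3 = 6. Add edge {5,6}. Now deg[5]=0, deg[6]=2.
Step 4: smallest deg-1 vertex = 7, p_4 = 2. Add edge {2,7}. Now deg[7]=0, deg[2]=1.
Step 5: smallest deg-1 vertex = 2, p_5 = 1. Add edge {1,2}. Now deg[2]=0, deg[1]=1.
Step 6: smallest deg-1 vertex = 1, p_6 = 6. Add edge {1,6}. Now deg[1]=0, deg[6]=1.
Final: two remaining deg-1 vertices are 6, 8. Add edge {6,8}.

Answer: 3 6
2 4
5 6
2 7
1 2
1 6
6 8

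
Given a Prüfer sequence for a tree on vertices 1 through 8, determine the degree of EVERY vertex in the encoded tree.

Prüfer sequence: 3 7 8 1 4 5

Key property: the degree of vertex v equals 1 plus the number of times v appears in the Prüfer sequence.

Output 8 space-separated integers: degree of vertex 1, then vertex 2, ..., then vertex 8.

Answer: 2 1 2 2 2 1 2 2

Derivation:
p_1 = 3: count[3] becomes 1
p_2 = 7: count[7] becomes 1
p_3 = 8: count[8] becomes 1
p_4 = 1: count[1] becomes 1
p_5 = 4: count[4] becomes 1
p_6 = 5: count[5] becomes 1
Degrees (1 + count): deg[1]=1+1=2, deg[2]=1+0=1, deg[3]=1+1=2, deg[4]=1+1=2, deg[5]=1+1=2, deg[6]=1+0=1, deg[7]=1+1=2, deg[8]=1+1=2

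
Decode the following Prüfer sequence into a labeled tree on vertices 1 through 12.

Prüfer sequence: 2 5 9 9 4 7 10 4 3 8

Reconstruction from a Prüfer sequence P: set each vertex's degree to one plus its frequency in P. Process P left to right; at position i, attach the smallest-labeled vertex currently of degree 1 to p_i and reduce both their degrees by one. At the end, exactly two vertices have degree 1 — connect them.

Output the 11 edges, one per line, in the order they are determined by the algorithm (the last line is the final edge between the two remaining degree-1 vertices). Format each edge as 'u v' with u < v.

Answer: 1 2
2 5
5 9
6 9
4 9
7 11
7 10
4 10
3 4
3 8
8 12

Derivation:
Initial degrees: {1:1, 2:2, 3:2, 4:3, 5:2, 6:1, 7:2, 8:2, 9:3, 10:2, 11:1, 12:1}
Step 1: smallest deg-1 vertex = 1, p_1 = 2. Add edge {1,2}. Now deg[1]=0, deg[2]=1.
Step 2: smallest deg-1 vertex = 2, p_2 = 5. Add edge {2,5}. Now deg[2]=0, deg[5]=1.
Step 3: smallest deg-1 vertex = 5, p_3 = 9. Add edge {5,9}. Now deg[5]=0, deg[9]=2.
Step 4: smallest deg-1 vertex = 6, p_4 = 9. Add edge {6,9}. Now deg[6]=0, deg[9]=1.
Step 5: smallest deg-1 vertex = 9, p_5 = 4. Add edge {4,9}. Now deg[9]=0, deg[4]=2.
Step 6: smallest deg-1 vertex = 11, p_6 = 7. Add edge {7,11}. Now deg[11]=0, deg[7]=1.
Step 7: smallest deg-1 vertex = 7, p_7 = 10. Add edge {7,10}. Now deg[7]=0, deg[10]=1.
Step 8: smallest deg-1 vertex = 10, p_8 = 4. Add edge {4,10}. Now deg[10]=0, deg[4]=1.
Step 9: smallest deg-1 vertex = 4, p_9 = 3. Add edge {3,4}. Now deg[4]=0, deg[3]=1.
Step 10: smallest deg-1 vertex = 3, p_10 = 8. Add edge {3,8}. Now deg[3]=0, deg[8]=1.
Final: two remaining deg-1 vertices are 8, 12. Add edge {8,12}.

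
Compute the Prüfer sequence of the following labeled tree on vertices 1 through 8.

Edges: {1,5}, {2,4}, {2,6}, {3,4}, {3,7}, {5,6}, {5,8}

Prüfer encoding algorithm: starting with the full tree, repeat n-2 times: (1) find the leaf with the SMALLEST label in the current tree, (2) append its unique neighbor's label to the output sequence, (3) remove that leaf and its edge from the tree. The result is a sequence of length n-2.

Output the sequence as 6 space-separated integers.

Step 1: leaves = {1,7,8}. Remove smallest leaf 1, emit neighbor 5.
Step 2: leaves = {7,8}. Remove smallest leaf 7, emit neighbor 3.
Step 3: leaves = {3,8}. Remove smallest leaf 3, emit neighbor 4.
Step 4: leaves = {4,8}. Remove smallest leaf 4, emit neighbor 2.
Step 5: leaves = {2,8}. Remove smallest leaf 2, emit neighbor 6.
Step 6: leaves = {6,8}. Remove smallest leaf 6, emit neighbor 5.
Done: 2 vertices remain (5, 8). Sequence = [5 3 4 2 6 5]

Answer: 5 3 4 2 6 5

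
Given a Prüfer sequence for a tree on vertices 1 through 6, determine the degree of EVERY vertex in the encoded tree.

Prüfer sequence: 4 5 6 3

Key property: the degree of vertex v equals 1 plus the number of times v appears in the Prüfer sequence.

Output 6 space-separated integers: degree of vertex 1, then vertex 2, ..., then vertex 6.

Answer: 1 1 2 2 2 2

Derivation:
p_1 = 4: count[4] becomes 1
p_2 = 5: count[5] becomes 1
p_3 = 6: count[6] becomes 1
p_4 = 3: count[3] becomes 1
Degrees (1 + count): deg[1]=1+0=1, deg[2]=1+0=1, deg[3]=1+1=2, deg[4]=1+1=2, deg[5]=1+1=2, deg[6]=1+1=2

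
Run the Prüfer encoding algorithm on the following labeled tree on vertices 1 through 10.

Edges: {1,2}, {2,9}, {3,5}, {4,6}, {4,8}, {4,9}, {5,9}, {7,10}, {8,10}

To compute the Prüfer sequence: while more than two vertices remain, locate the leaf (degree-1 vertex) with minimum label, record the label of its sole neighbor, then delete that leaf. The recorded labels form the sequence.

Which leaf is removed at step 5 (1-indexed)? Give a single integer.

Answer: 6

Derivation:
Step 1: current leaves = {1,3,6,7}. Remove leaf 1 (neighbor: 2).
Step 2: current leaves = {2,3,6,7}. Remove leaf 2 (neighbor: 9).
Step 3: current leaves = {3,6,7}. Remove leaf 3 (neighbor: 5).
Step 4: current leaves = {5,6,7}. Remove leaf 5 (neighbor: 9).
Step 5: current leaves = {6,7,9}. Remove leaf 6 (neighbor: 4).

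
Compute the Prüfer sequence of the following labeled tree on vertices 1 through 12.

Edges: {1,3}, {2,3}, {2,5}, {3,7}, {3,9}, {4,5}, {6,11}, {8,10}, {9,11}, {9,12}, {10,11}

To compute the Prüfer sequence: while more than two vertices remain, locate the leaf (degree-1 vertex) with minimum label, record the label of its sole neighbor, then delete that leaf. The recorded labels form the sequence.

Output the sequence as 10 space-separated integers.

Answer: 3 5 2 3 11 3 9 10 11 9

Derivation:
Step 1: leaves = {1,4,6,7,8,12}. Remove smallest leaf 1, emit neighbor 3.
Step 2: leaves = {4,6,7,8,12}. Remove smallest leaf 4, emit neighbor 5.
Step 3: leaves = {5,6,7,8,12}. Remove smallest leaf 5, emit neighbor 2.
Step 4: leaves = {2,6,7,8,12}. Remove smallest leaf 2, emit neighbor 3.
Step 5: leaves = {6,7,8,12}. Remove smallest leaf 6, emit neighbor 11.
Step 6: leaves = {7,8,12}. Remove smallest leaf 7, emit neighbor 3.
Step 7: leaves = {3,8,12}. Remove smallest leaf 3, emit neighbor 9.
Step 8: leaves = {8,12}. Remove smallest leaf 8, emit neighbor 10.
Step 9: leaves = {10,12}. Remove smallest leaf 10, emit neighbor 11.
Step 10: leaves = {11,12}. Remove smallest leaf 11, emit neighbor 9.
Done: 2 vertices remain (9, 12). Sequence = [3 5 2 3 11 3 9 10 11 9]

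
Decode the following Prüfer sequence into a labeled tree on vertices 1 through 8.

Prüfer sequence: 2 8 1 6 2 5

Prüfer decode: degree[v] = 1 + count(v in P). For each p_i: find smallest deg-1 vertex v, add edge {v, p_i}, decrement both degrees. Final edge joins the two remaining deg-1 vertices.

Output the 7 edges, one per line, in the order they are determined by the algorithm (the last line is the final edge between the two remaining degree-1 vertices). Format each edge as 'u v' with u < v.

Answer: 2 3
4 8
1 7
1 6
2 6
2 5
5 8

Derivation:
Initial degrees: {1:2, 2:3, 3:1, 4:1, 5:2, 6:2, 7:1, 8:2}
Step 1: smallest deg-1 vertex = 3, p_1 = 2. Add edge {2,3}. Now deg[3]=0, deg[2]=2.
Step 2: smallest deg-1 vertex = 4, p_2 = 8. Add edge {4,8}. Now deg[4]=0, deg[8]=1.
Step 3: smallest deg-1 vertex = 7, p_3 = 1. Add edge {1,7}. Now deg[7]=0, deg[1]=1.
Step 4: smallest deg-1 vertex = 1, p_4 = 6. Add edge {1,6}. Now deg[1]=0, deg[6]=1.
Step 5: smallest deg-1 vertex = 6, p_5 = 2. Add edge {2,6}. Now deg[6]=0, deg[2]=1.
Step 6: smallest deg-1 vertex = 2, p_6 = 5. Add edge {2,5}. Now deg[2]=0, deg[5]=1.
Final: two remaining deg-1 vertices are 5, 8. Add edge {5,8}.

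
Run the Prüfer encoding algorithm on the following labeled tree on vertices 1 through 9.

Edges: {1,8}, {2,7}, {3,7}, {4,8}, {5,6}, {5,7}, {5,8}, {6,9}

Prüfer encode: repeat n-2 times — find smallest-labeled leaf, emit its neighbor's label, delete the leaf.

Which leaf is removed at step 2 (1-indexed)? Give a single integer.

Answer: 2

Derivation:
Step 1: current leaves = {1,2,3,4,9}. Remove leaf 1 (neighbor: 8).
Step 2: current leaves = {2,3,4,9}. Remove leaf 2 (neighbor: 7).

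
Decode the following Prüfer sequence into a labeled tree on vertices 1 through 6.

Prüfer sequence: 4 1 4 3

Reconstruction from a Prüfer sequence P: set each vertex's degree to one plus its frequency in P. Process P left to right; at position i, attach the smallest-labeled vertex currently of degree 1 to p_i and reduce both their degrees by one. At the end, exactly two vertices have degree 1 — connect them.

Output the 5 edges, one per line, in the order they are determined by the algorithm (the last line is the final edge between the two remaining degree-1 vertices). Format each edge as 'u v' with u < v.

Answer: 2 4
1 5
1 4
3 4
3 6

Derivation:
Initial degrees: {1:2, 2:1, 3:2, 4:3, 5:1, 6:1}
Step 1: smallest deg-1 vertex = 2, p_1 = 4. Add edge {2,4}. Now deg[2]=0, deg[4]=2.
Step 2: smallest deg-1 vertex = 5, p_2 = 1. Add edge {1,5}. Now deg[5]=0, deg[1]=1.
Step 3: smallest deg-1 vertex = 1, p_3 = 4. Add edge {1,4}. Now deg[1]=0, deg[4]=1.
Step 4: smallest deg-1 vertex = 4, p_4 = 3. Add edge {3,4}. Now deg[4]=0, deg[3]=1.
Final: two remaining deg-1 vertices are 3, 6. Add edge {3,6}.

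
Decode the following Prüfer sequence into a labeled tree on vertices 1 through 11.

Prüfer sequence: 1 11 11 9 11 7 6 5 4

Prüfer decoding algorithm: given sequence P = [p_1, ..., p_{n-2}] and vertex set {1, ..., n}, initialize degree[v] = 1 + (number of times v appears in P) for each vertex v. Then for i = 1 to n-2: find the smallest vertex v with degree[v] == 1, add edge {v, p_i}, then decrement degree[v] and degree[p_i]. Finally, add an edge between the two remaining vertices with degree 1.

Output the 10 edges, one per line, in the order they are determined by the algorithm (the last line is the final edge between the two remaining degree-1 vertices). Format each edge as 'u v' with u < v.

Initial degrees: {1:2, 2:1, 3:1, 4:2, 5:2, 6:2, 7:2, 8:1, 9:2, 10:1, 11:4}
Step 1: smallest deg-1 vertex = 2, p_1 = 1. Add edge {1,2}. Now deg[2]=0, deg[1]=1.
Step 2: smallest deg-1 vertex = 1, p_2 = 11. Add edge {1,11}. Now deg[1]=0, deg[11]=3.
Step 3: smallest deg-1 vertex = 3, p_3 = 11. Add edge {3,11}. Now deg[3]=0, deg[11]=2.
Step 4: smallest deg-1 vertex = 8, p_4 = 9. Add edge {8,9}. Now deg[8]=0, deg[9]=1.
Step 5: smallest deg-1 vertex = 9, p_5 = 11. Add edge {9,11}. Now deg[9]=0, deg[11]=1.
Step 6: smallest deg-1 vertex = 10, p_6 = 7. Add edge {7,10}. Now deg[10]=0, deg[7]=1.
Step 7: smallest deg-1 vertex = 7, p_7 = 6. Add edge {6,7}. Now deg[7]=0, deg[6]=1.
Step 8: smallest deg-1 vertex = 6, p_8 = 5. Add edge {5,6}. Now deg[6]=0, deg[5]=1.
Step 9: smallest deg-1 vertex = 5, p_9 = 4. Add edge {4,5}. Now deg[5]=0, deg[4]=1.
Final: two remaining deg-1 vertices are 4, 11. Add edge {4,11}.

Answer: 1 2
1 11
3 11
8 9
9 11
7 10
6 7
5 6
4 5
4 11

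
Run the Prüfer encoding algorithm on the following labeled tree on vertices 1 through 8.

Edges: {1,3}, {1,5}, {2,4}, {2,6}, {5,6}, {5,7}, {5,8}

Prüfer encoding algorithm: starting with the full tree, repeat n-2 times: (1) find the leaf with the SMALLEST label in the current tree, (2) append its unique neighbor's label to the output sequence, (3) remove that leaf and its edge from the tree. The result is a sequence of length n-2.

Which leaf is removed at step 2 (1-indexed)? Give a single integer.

Step 1: current leaves = {3,4,7,8}. Remove leaf 3 (neighbor: 1).
Step 2: current leaves = {1,4,7,8}. Remove leaf 1 (neighbor: 5).

Answer: 1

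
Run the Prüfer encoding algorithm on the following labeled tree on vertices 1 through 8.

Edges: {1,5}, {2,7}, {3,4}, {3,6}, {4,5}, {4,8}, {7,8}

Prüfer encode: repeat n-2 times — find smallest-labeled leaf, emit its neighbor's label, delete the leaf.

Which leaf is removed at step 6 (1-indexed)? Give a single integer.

Step 1: current leaves = {1,2,6}. Remove leaf 1 (neighbor: 5).
Step 2: current leaves = {2,5,6}. Remove leaf 2 (neighbor: 7).
Step 3: current leaves = {5,6,7}. Remove leaf 5 (neighbor: 4).
Step 4: current leaves = {6,7}. Remove leaf 6 (neighbor: 3).
Step 5: current leaves = {3,7}. Remove leaf 3 (neighbor: 4).
Step 6: current leaves = {4,7}. Remove leaf 4 (neighbor: 8).

Answer: 4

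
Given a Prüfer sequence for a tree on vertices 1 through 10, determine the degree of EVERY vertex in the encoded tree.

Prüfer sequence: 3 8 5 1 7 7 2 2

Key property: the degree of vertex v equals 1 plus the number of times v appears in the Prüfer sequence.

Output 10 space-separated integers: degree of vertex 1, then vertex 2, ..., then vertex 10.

p_1 = 3: count[3] becomes 1
p_2 = 8: count[8] becomes 1
p_3 = 5: count[5] becomes 1
p_4 = 1: count[1] becomes 1
p_5 = 7: count[7] becomes 1
p_6 = 7: count[7] becomes 2
p_7 = 2: count[2] becomes 1
p_8 = 2: count[2] becomes 2
Degrees (1 + count): deg[1]=1+1=2, deg[2]=1+2=3, deg[3]=1+1=2, deg[4]=1+0=1, deg[5]=1+1=2, deg[6]=1+0=1, deg[7]=1+2=3, deg[8]=1+1=2, deg[9]=1+0=1, deg[10]=1+0=1

Answer: 2 3 2 1 2 1 3 2 1 1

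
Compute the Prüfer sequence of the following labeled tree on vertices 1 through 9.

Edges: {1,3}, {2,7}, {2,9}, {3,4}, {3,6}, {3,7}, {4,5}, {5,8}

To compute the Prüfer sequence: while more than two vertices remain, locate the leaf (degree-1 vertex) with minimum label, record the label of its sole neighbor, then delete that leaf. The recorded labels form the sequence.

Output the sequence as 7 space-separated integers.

Step 1: leaves = {1,6,8,9}. Remove smallest leaf 1, emit neighbor 3.
Step 2: leaves = {6,8,9}. Remove smallest leaf 6, emit neighbor 3.
Step 3: leaves = {8,9}. Remove smallest leaf 8, emit neighbor 5.
Step 4: leaves = {5,9}. Remove smallest leaf 5, emit neighbor 4.
Step 5: leaves = {4,9}. Remove smallest leaf 4, emit neighbor 3.
Step 6: leaves = {3,9}. Remove smallest leaf 3, emit neighbor 7.
Step 7: leaves = {7,9}. Remove smallest leaf 7, emit neighbor 2.
Done: 2 vertices remain (2, 9). Sequence = [3 3 5 4 3 7 2]

Answer: 3 3 5 4 3 7 2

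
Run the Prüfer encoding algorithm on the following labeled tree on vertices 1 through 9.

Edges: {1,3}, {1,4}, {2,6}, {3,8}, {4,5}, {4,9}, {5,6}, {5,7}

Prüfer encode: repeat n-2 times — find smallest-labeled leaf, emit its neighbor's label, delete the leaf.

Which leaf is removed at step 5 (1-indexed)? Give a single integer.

Step 1: current leaves = {2,7,8,9}. Remove leaf 2 (neighbor: 6).
Step 2: current leaves = {6,7,8,9}. Remove leaf 6 (neighbor: 5).
Step 3: current leaves = {7,8,9}. Remove leaf 7 (neighbor: 5).
Step 4: current leaves = {5,8,9}. Remove leaf 5 (neighbor: 4).
Step 5: current leaves = {8,9}. Remove leaf 8 (neighbor: 3).

Answer: 8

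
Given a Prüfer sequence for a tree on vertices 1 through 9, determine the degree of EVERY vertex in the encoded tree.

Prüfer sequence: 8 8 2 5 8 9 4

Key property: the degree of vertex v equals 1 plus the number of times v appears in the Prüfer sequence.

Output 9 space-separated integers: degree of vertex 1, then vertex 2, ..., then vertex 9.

p_1 = 8: count[8] becomes 1
p_2 = 8: count[8] becomes 2
p_3 = 2: count[2] becomes 1
p_4 = 5: count[5] becomes 1
p_5 = 8: count[8] becomes 3
p_6 = 9: count[9] becomes 1
p_7 = 4: count[4] becomes 1
Degrees (1 + count): deg[1]=1+0=1, deg[2]=1+1=2, deg[3]=1+0=1, deg[4]=1+1=2, deg[5]=1+1=2, deg[6]=1+0=1, deg[7]=1+0=1, deg[8]=1+3=4, deg[9]=1+1=2

Answer: 1 2 1 2 2 1 1 4 2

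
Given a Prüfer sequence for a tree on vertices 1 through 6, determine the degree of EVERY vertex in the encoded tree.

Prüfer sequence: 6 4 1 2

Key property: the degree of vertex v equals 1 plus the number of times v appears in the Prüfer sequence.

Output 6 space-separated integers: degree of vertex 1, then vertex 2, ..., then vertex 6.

Answer: 2 2 1 2 1 2

Derivation:
p_1 = 6: count[6] becomes 1
p_2 = 4: count[4] becomes 1
p_3 = 1: count[1] becomes 1
p_4 = 2: count[2] becomes 1
Degrees (1 + count): deg[1]=1+1=2, deg[2]=1+1=2, deg[3]=1+0=1, deg[4]=1+1=2, deg[5]=1+0=1, deg[6]=1+1=2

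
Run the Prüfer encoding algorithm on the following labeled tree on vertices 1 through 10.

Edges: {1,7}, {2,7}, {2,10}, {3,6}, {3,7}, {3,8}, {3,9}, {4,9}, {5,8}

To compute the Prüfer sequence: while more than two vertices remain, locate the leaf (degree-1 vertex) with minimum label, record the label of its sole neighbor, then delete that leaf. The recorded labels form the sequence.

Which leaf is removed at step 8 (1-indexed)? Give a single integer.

Step 1: current leaves = {1,4,5,6,10}. Remove leaf 1 (neighbor: 7).
Step 2: current leaves = {4,5,6,10}. Remove leaf 4 (neighbor: 9).
Step 3: current leaves = {5,6,9,10}. Remove leaf 5 (neighbor: 8).
Step 4: current leaves = {6,8,9,10}. Remove leaf 6 (neighbor: 3).
Step 5: current leaves = {8,9,10}. Remove leaf 8 (neighbor: 3).
Step 6: current leaves = {9,10}. Remove leaf 9 (neighbor: 3).
Step 7: current leaves = {3,10}. Remove leaf 3 (neighbor: 7).
Step 8: current leaves = {7,10}. Remove leaf 7 (neighbor: 2).

Answer: 7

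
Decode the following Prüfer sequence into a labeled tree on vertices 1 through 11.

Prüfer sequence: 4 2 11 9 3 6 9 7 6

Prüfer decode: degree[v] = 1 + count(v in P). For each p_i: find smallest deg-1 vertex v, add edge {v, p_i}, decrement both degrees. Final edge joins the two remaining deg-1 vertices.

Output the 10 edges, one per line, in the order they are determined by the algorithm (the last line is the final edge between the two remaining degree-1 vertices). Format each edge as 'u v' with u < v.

Initial degrees: {1:1, 2:2, 3:2, 4:2, 5:1, 6:3, 7:2, 8:1, 9:3, 10:1, 11:2}
Step 1: smallest deg-1 vertex = 1, p_1 = 4. Add edge {1,4}. Now deg[1]=0, deg[4]=1.
Step 2: smallest deg-1 vertex = 4, p_2 = 2. Add edge {2,4}. Now deg[4]=0, deg[2]=1.
Step 3: smallest deg-1 vertex = 2, p_3 = 11. Add edge {2,11}. Now deg[2]=0, deg[11]=1.
Step 4: smallest deg-1 vertex = 5, p_4 = 9. Add edge {5,9}. Now deg[5]=0, deg[9]=2.
Step 5: smallest deg-1 vertex = 8, p_5 = 3. Add edge {3,8}. Now deg[8]=0, deg[3]=1.
Step 6: smallest deg-1 vertex = 3, p_6 = 6. Add edge {3,6}. Now deg[3]=0, deg[6]=2.
Step 7: smallest deg-1 vertex = 10, p_7 = 9. Add edge {9,10}. Now deg[10]=0, deg[9]=1.
Step 8: smallest deg-1 vertex = 9, p_8 = 7. Add edge {7,9}. Now deg[9]=0, deg[7]=1.
Step 9: smallest deg-1 vertex = 7, p_9 = 6. Add edge {6,7}. Now deg[7]=0, deg[6]=1.
Final: two remaining deg-1 vertices are 6, 11. Add edge {6,11}.

Answer: 1 4
2 4
2 11
5 9
3 8
3 6
9 10
7 9
6 7
6 11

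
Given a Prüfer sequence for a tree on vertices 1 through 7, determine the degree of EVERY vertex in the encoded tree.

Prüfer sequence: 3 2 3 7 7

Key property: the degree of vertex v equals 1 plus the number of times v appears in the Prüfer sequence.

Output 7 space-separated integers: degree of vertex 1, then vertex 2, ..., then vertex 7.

Answer: 1 2 3 1 1 1 3

Derivation:
p_1 = 3: count[3] becomes 1
p_2 = 2: count[2] becomes 1
p_3 = 3: count[3] becomes 2
p_4 = 7: count[7] becomes 1
p_5 = 7: count[7] becomes 2
Degrees (1 + count): deg[1]=1+0=1, deg[2]=1+1=2, deg[3]=1+2=3, deg[4]=1+0=1, deg[5]=1+0=1, deg[6]=1+0=1, deg[7]=1+2=3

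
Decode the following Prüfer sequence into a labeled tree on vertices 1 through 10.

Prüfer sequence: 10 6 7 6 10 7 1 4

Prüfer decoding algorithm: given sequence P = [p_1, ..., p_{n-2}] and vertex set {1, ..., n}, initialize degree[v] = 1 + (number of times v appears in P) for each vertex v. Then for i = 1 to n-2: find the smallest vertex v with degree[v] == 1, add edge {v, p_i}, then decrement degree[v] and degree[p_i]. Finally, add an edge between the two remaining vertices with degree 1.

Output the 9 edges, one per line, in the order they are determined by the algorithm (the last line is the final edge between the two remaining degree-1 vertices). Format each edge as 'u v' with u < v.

Answer: 2 10
3 6
5 7
6 8
6 10
7 9
1 7
1 4
4 10

Derivation:
Initial degrees: {1:2, 2:1, 3:1, 4:2, 5:1, 6:3, 7:3, 8:1, 9:1, 10:3}
Step 1: smallest deg-1 vertex = 2, p_1 = 10. Add edge {2,10}. Now deg[2]=0, deg[10]=2.
Step 2: smallest deg-1 vertex = 3, p_2 = 6. Add edge {3,6}. Now deg[3]=0, deg[6]=2.
Step 3: smallest deg-1 vertex = 5, p_3 = 7. Add edge {5,7}. Now deg[5]=0, deg[7]=2.
Step 4: smallest deg-1 vertex = 8, p_4 = 6. Add edge {6,8}. Now deg[8]=0, deg[6]=1.
Step 5: smallest deg-1 vertex = 6, p_5 = 10. Add edge {6,10}. Now deg[6]=0, deg[10]=1.
Step 6: smallest deg-1 vertex = 9, p_6 = 7. Add edge {7,9}. Now deg[9]=0, deg[7]=1.
Step 7: smallest deg-1 vertex = 7, p_7 = 1. Add edge {1,7}. Now deg[7]=0, deg[1]=1.
Step 8: smallest deg-1 vertex = 1, p_8 = 4. Add edge {1,4}. Now deg[1]=0, deg[4]=1.
Final: two remaining deg-1 vertices are 4, 10. Add edge {4,10}.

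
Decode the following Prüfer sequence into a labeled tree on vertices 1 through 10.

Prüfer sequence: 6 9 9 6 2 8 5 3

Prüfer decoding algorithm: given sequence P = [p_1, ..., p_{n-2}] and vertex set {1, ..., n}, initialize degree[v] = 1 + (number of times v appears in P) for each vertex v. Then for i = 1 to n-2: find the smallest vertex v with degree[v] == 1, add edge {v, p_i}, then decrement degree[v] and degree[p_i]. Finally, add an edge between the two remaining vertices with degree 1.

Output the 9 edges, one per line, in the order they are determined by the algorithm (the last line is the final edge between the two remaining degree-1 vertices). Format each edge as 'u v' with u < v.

Answer: 1 6
4 9
7 9
6 9
2 6
2 8
5 8
3 5
3 10

Derivation:
Initial degrees: {1:1, 2:2, 3:2, 4:1, 5:2, 6:3, 7:1, 8:2, 9:3, 10:1}
Step 1: smallest deg-1 vertex = 1, p_1 = 6. Add edge {1,6}. Now deg[1]=0, deg[6]=2.
Step 2: smallest deg-1 vertex = 4, p_2 = 9. Add edge {4,9}. Now deg[4]=0, deg[9]=2.
Step 3: smallest deg-1 vertex = 7, p_3 = 9. Add edge {7,9}. Now deg[7]=0, deg[9]=1.
Step 4: smallest deg-1 vertex = 9, p_4 = 6. Add edge {6,9}. Now deg[9]=0, deg[6]=1.
Step 5: smallest deg-1 vertex = 6, p_5 = 2. Add edge {2,6}. Now deg[6]=0, deg[2]=1.
Step 6: smallest deg-1 vertex = 2, p_6 = 8. Add edge {2,8}. Now deg[2]=0, deg[8]=1.
Step 7: smallest deg-1 vertex = 8, p_7 = 5. Add edge {5,8}. Now deg[8]=0, deg[5]=1.
Step 8: smallest deg-1 vertex = 5, p_8 = 3. Add edge {3,5}. Now deg[5]=0, deg[3]=1.
Final: two remaining deg-1 vertices are 3, 10. Add edge {3,10}.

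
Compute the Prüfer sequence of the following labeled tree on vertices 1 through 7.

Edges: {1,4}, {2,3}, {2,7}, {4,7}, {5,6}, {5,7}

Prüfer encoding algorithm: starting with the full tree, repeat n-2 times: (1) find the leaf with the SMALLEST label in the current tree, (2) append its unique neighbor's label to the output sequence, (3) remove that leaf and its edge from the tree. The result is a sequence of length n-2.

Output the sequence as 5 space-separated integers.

Answer: 4 2 7 7 5

Derivation:
Step 1: leaves = {1,3,6}. Remove smallest leaf 1, emit neighbor 4.
Step 2: leaves = {3,4,6}. Remove smallest leaf 3, emit neighbor 2.
Step 3: leaves = {2,4,6}. Remove smallest leaf 2, emit neighbor 7.
Step 4: leaves = {4,6}. Remove smallest leaf 4, emit neighbor 7.
Step 5: leaves = {6,7}. Remove smallest leaf 6, emit neighbor 5.
Done: 2 vertices remain (5, 7). Sequence = [4 2 7 7 5]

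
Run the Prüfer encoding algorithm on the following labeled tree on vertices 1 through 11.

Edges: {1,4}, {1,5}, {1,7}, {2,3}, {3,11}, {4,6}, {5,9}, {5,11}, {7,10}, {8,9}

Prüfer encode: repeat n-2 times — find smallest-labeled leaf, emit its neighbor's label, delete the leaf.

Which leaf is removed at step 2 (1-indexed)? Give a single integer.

Step 1: current leaves = {2,6,8,10}. Remove leaf 2 (neighbor: 3).
Step 2: current leaves = {3,6,8,10}. Remove leaf 3 (neighbor: 11).

Answer: 3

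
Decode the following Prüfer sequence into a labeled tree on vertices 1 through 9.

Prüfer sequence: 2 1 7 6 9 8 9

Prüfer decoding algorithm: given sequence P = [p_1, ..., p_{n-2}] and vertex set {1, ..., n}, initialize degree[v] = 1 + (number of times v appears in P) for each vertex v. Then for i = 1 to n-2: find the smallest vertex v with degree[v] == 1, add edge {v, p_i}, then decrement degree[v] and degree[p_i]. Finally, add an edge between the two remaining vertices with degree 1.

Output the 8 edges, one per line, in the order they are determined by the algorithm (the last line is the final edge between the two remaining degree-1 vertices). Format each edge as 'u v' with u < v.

Initial degrees: {1:2, 2:2, 3:1, 4:1, 5:1, 6:2, 7:2, 8:2, 9:3}
Step 1: smallest deg-1 vertex = 3, p_1 = 2. Add edge {2,3}. Now deg[3]=0, deg[2]=1.
Step 2: smallest deg-1 vertex = 2, p_2 = 1. Add edge {1,2}. Now deg[2]=0, deg[1]=1.
Step 3: smallest deg-1 vertex = 1, p_3 = 7. Add edge {1,7}. Now deg[1]=0, deg[7]=1.
Step 4: smallest deg-1 vertex = 4, p_4 = 6. Add edge {4,6}. Now deg[4]=0, deg[6]=1.
Step 5: smallest deg-1 vertex = 5, p_5 = 9. Add edge {5,9}. Now deg[5]=0, deg[9]=2.
Step 6: smallest deg-1 vertex = 6, p_6 = 8. Add edge {6,8}. Now deg[6]=0, deg[8]=1.
Step 7: smallest deg-1 vertex = 7, p_7 = 9. Add edge {7,9}. Now deg[7]=0, deg[9]=1.
Final: two remaining deg-1 vertices are 8, 9. Add edge {8,9}.

Answer: 2 3
1 2
1 7
4 6
5 9
6 8
7 9
8 9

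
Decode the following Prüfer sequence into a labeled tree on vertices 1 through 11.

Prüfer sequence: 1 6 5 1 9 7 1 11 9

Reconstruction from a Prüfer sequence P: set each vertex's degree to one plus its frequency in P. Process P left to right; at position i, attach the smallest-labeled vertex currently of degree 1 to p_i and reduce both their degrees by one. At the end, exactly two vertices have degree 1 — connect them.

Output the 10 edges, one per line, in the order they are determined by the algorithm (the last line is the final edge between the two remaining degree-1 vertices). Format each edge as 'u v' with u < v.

Initial degrees: {1:4, 2:1, 3:1, 4:1, 5:2, 6:2, 7:2, 8:1, 9:3, 10:1, 11:2}
Step 1: smallest deg-1 vertex = 2, p_1 = 1. Add edge {1,2}. Now deg[2]=0, deg[1]=3.
Step 2: smallest deg-1 vertex = 3, p_2 = 6. Add edge {3,6}. Now deg[3]=0, deg[6]=1.
Step 3: smallest deg-1 vertex = 4, p_3 = 5. Add edge {4,5}. Now deg[4]=0, deg[5]=1.
Step 4: smallest deg-1 vertex = 5, p_4 = 1. Add edge {1,5}. Now deg[5]=0, deg[1]=2.
Step 5: smallest deg-1 vertex = 6, p_5 = 9. Add edge {6,9}. Now deg[6]=0, deg[9]=2.
Step 6: smallest deg-1 vertex = 8, p_6 = 7. Add edge {7,8}. Now deg[8]=0, deg[7]=1.
Step 7: smallest deg-1 vertex = 7, p_7 = 1. Add edge {1,7}. Now deg[7]=0, deg[1]=1.
Step 8: smallest deg-1 vertex = 1, p_8 = 11. Add edge {1,11}. Now deg[1]=0, deg[11]=1.
Step 9: smallest deg-1 vertex = 10, p_9 = 9. Add edge {9,10}. Now deg[10]=0, deg[9]=1.
Final: two remaining deg-1 vertices are 9, 11. Add edge {9,11}.

Answer: 1 2
3 6
4 5
1 5
6 9
7 8
1 7
1 11
9 10
9 11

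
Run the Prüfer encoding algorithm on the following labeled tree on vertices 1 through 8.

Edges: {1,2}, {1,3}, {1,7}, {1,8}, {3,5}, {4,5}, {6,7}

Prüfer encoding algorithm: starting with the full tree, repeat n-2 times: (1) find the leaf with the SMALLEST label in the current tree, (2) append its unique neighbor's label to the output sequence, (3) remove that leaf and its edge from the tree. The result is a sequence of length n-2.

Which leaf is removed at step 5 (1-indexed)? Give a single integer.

Step 1: current leaves = {2,4,6,8}. Remove leaf 2 (neighbor: 1).
Step 2: current leaves = {4,6,8}. Remove leaf 4 (neighbor: 5).
Step 3: current leaves = {5,6,8}. Remove leaf 5 (neighbor: 3).
Step 4: current leaves = {3,6,8}. Remove leaf 3 (neighbor: 1).
Step 5: current leaves = {6,8}. Remove leaf 6 (neighbor: 7).

Answer: 6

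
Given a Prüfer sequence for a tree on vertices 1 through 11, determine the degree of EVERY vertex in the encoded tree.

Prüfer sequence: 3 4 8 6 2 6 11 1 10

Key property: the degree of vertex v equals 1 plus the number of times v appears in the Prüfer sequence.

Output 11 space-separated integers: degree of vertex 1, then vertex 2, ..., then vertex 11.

p_1 = 3: count[3] becomes 1
p_2 = 4: count[4] becomes 1
p_3 = 8: count[8] becomes 1
p_4 = 6: count[6] becomes 1
p_5 = 2: count[2] becomes 1
p_6 = 6: count[6] becomes 2
p_7 = 11: count[11] becomes 1
p_8 = 1: count[1] becomes 1
p_9 = 10: count[10] becomes 1
Degrees (1 + count): deg[1]=1+1=2, deg[2]=1+1=2, deg[3]=1+1=2, deg[4]=1+1=2, deg[5]=1+0=1, deg[6]=1+2=3, deg[7]=1+0=1, deg[8]=1+1=2, deg[9]=1+0=1, deg[10]=1+1=2, deg[11]=1+1=2

Answer: 2 2 2 2 1 3 1 2 1 2 2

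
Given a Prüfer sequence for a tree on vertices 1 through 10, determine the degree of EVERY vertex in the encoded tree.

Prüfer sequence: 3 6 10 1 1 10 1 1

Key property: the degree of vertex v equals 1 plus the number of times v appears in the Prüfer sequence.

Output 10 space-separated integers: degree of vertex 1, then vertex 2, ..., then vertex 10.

Answer: 5 1 2 1 1 2 1 1 1 3

Derivation:
p_1 = 3: count[3] becomes 1
p_2 = 6: count[6] becomes 1
p_3 = 10: count[10] becomes 1
p_4 = 1: count[1] becomes 1
p_5 = 1: count[1] becomes 2
p_6 = 10: count[10] becomes 2
p_7 = 1: count[1] becomes 3
p_8 = 1: count[1] becomes 4
Degrees (1 + count): deg[1]=1+4=5, deg[2]=1+0=1, deg[3]=1+1=2, deg[4]=1+0=1, deg[5]=1+0=1, deg[6]=1+1=2, deg[7]=1+0=1, deg[8]=1+0=1, deg[9]=1+0=1, deg[10]=1+2=3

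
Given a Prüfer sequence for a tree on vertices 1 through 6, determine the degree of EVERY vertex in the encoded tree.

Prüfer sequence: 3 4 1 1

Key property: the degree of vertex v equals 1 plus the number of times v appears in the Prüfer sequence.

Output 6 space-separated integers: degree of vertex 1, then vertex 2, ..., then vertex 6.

p_1 = 3: count[3] becomes 1
p_2 = 4: count[4] becomes 1
p_3 = 1: count[1] becomes 1
p_4 = 1: count[1] becomes 2
Degrees (1 + count): deg[1]=1+2=3, deg[2]=1+0=1, deg[3]=1+1=2, deg[4]=1+1=2, deg[5]=1+0=1, deg[6]=1+0=1

Answer: 3 1 2 2 1 1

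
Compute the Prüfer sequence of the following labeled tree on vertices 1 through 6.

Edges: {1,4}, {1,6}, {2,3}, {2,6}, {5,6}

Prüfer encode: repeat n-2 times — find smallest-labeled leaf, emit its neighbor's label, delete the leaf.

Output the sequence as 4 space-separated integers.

Answer: 2 6 1 6

Derivation:
Step 1: leaves = {3,4,5}. Remove smallest leaf 3, emit neighbor 2.
Step 2: leaves = {2,4,5}. Remove smallest leaf 2, emit neighbor 6.
Step 3: leaves = {4,5}. Remove smallest leaf 4, emit neighbor 1.
Step 4: leaves = {1,5}. Remove smallest leaf 1, emit neighbor 6.
Done: 2 vertices remain (5, 6). Sequence = [2 6 1 6]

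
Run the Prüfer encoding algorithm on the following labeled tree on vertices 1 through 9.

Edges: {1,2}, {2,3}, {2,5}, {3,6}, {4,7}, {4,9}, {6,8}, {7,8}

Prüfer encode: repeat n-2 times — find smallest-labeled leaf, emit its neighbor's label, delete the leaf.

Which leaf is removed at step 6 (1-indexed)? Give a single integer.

Step 1: current leaves = {1,5,9}. Remove leaf 1 (neighbor: 2).
Step 2: current leaves = {5,9}. Remove leaf 5 (neighbor: 2).
Step 3: current leaves = {2,9}. Remove leaf 2 (neighbor: 3).
Step 4: current leaves = {3,9}. Remove leaf 3 (neighbor: 6).
Step 5: current leaves = {6,9}. Remove leaf 6 (neighbor: 8).
Step 6: current leaves = {8,9}. Remove leaf 8 (neighbor: 7).

Answer: 8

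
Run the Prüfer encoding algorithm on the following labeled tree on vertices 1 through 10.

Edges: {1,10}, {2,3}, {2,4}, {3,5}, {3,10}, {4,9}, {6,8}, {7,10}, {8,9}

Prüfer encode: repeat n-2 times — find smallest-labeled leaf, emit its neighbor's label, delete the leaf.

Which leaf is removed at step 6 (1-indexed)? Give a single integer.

Step 1: current leaves = {1,5,6,7}. Remove leaf 1 (neighbor: 10).
Step 2: current leaves = {5,6,7}. Remove leaf 5 (neighbor: 3).
Step 3: current leaves = {6,7}. Remove leaf 6 (neighbor: 8).
Step 4: current leaves = {7,8}. Remove leaf 7 (neighbor: 10).
Step 5: current leaves = {8,10}. Remove leaf 8 (neighbor: 9).
Step 6: current leaves = {9,10}. Remove leaf 9 (neighbor: 4).

Answer: 9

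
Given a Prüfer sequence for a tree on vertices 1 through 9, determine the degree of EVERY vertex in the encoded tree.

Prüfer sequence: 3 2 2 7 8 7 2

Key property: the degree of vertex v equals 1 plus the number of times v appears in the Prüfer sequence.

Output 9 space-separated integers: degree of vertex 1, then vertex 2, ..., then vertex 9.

Answer: 1 4 2 1 1 1 3 2 1

Derivation:
p_1 = 3: count[3] becomes 1
p_2 = 2: count[2] becomes 1
p_3 = 2: count[2] becomes 2
p_4 = 7: count[7] becomes 1
p_5 = 8: count[8] becomes 1
p_6 = 7: count[7] becomes 2
p_7 = 2: count[2] becomes 3
Degrees (1 + count): deg[1]=1+0=1, deg[2]=1+3=4, deg[3]=1+1=2, deg[4]=1+0=1, deg[5]=1+0=1, deg[6]=1+0=1, deg[7]=1+2=3, deg[8]=1+1=2, deg[9]=1+0=1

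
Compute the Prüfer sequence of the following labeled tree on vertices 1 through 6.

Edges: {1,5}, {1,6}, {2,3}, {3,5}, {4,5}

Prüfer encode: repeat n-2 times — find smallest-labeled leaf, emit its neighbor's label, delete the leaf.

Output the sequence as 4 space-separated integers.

Step 1: leaves = {2,4,6}. Remove smallest leaf 2, emit neighbor 3.
Step 2: leaves = {3,4,6}. Remove smallest leaf 3, emit neighbor 5.
Step 3: leaves = {4,6}. Remove smallest leaf 4, emit neighbor 5.
Step 4: leaves = {5,6}. Remove smallest leaf 5, emit neighbor 1.
Done: 2 vertices remain (1, 6). Sequence = [3 5 5 1]

Answer: 3 5 5 1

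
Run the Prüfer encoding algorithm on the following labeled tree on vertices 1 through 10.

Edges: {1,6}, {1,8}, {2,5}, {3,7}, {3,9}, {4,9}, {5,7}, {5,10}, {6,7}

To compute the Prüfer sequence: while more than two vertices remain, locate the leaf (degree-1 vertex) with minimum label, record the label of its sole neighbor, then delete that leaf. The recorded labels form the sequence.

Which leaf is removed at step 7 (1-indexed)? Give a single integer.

Step 1: current leaves = {2,4,8,10}. Remove leaf 2 (neighbor: 5).
Step 2: current leaves = {4,8,10}. Remove leaf 4 (neighbor: 9).
Step 3: current leaves = {8,9,10}. Remove leaf 8 (neighbor: 1).
Step 4: current leaves = {1,9,10}. Remove leaf 1 (neighbor: 6).
Step 5: current leaves = {6,9,10}. Remove leaf 6 (neighbor: 7).
Step 6: current leaves = {9,10}. Remove leaf 9 (neighbor: 3).
Step 7: current leaves = {3,10}. Remove leaf 3 (neighbor: 7).

Answer: 3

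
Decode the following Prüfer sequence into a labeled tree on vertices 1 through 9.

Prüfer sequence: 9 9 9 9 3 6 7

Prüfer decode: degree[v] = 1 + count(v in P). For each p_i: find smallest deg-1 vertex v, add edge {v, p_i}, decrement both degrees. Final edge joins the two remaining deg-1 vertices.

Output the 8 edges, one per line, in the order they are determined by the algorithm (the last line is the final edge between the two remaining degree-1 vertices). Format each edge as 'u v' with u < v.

Initial degrees: {1:1, 2:1, 3:2, 4:1, 5:1, 6:2, 7:2, 8:1, 9:5}
Step 1: smallest deg-1 vertex = 1, p_1 = 9. Add edge {1,9}. Now deg[1]=0, deg[9]=4.
Step 2: smallest deg-1 vertex = 2, p_2 = 9. Add edge {2,9}. Now deg[2]=0, deg[9]=3.
Step 3: smallest deg-1 vertex = 4, p_3 = 9. Add edge {4,9}. Now deg[4]=0, deg[9]=2.
Step 4: smallest deg-1 vertex = 5, p_4 = 9. Add edge {5,9}. Now deg[5]=0, deg[9]=1.
Step 5: smallest deg-1 vertex = 8, p_5 = 3. Add edge {3,8}. Now deg[8]=0, deg[3]=1.
Step 6: smallest deg-1 vertex = 3, p_6 = 6. Add edge {3,6}. Now deg[3]=0, deg[6]=1.
Step 7: smallest deg-1 vertex = 6, p_7 = 7. Add edge {6,7}. Now deg[6]=0, deg[7]=1.
Final: two remaining deg-1 vertices are 7, 9. Add edge {7,9}.

Answer: 1 9
2 9
4 9
5 9
3 8
3 6
6 7
7 9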